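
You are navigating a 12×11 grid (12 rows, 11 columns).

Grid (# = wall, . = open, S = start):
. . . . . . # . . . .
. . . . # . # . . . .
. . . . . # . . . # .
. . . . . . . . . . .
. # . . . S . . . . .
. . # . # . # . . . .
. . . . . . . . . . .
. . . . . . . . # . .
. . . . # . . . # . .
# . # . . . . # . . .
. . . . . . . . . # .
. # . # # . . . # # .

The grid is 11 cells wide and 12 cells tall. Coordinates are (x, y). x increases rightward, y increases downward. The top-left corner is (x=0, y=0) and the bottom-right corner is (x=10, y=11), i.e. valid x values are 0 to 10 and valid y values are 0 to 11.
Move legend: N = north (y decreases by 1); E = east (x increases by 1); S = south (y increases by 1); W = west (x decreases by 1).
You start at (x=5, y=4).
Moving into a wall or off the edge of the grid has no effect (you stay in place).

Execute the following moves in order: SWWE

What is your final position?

Start: (x=5, y=4)
  S (south): (x=5, y=4) -> (x=5, y=5)
  W (west): blocked, stay at (x=5, y=5)
  W (west): blocked, stay at (x=5, y=5)
  E (east): blocked, stay at (x=5, y=5)
Final: (x=5, y=5)

Answer: Final position: (x=5, y=5)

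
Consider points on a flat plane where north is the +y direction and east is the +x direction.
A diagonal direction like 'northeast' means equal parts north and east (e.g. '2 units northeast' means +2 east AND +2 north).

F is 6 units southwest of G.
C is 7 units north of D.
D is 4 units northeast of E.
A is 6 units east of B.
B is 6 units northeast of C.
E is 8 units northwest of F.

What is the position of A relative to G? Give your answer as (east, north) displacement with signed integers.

Answer: A is at (east=2, north=19) relative to G.

Derivation:
Place G at the origin (east=0, north=0).
  F is 6 units southwest of G: delta (east=-6, north=-6); F at (east=-6, north=-6).
  E is 8 units northwest of F: delta (east=-8, north=+8); E at (east=-14, north=2).
  D is 4 units northeast of E: delta (east=+4, north=+4); D at (east=-10, north=6).
  C is 7 units north of D: delta (east=+0, north=+7); C at (east=-10, north=13).
  B is 6 units northeast of C: delta (east=+6, north=+6); B at (east=-4, north=19).
  A is 6 units east of B: delta (east=+6, north=+0); A at (east=2, north=19).
Therefore A relative to G: (east=2, north=19).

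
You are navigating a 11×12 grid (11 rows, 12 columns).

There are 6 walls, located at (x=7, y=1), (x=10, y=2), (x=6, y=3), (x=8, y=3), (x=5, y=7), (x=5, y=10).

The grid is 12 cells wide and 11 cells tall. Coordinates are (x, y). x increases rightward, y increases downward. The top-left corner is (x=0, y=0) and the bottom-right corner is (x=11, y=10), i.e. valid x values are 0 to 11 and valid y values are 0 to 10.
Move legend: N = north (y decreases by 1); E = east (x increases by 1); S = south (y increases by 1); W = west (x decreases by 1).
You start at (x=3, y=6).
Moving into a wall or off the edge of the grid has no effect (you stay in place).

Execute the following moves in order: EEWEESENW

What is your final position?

Answer: Final position: (x=6, y=6)

Derivation:
Start: (x=3, y=6)
  E (east): (x=3, y=6) -> (x=4, y=6)
  E (east): (x=4, y=6) -> (x=5, y=6)
  W (west): (x=5, y=6) -> (x=4, y=6)
  E (east): (x=4, y=6) -> (x=5, y=6)
  E (east): (x=5, y=6) -> (x=6, y=6)
  S (south): (x=6, y=6) -> (x=6, y=7)
  E (east): (x=6, y=7) -> (x=7, y=7)
  N (north): (x=7, y=7) -> (x=7, y=6)
  W (west): (x=7, y=6) -> (x=6, y=6)
Final: (x=6, y=6)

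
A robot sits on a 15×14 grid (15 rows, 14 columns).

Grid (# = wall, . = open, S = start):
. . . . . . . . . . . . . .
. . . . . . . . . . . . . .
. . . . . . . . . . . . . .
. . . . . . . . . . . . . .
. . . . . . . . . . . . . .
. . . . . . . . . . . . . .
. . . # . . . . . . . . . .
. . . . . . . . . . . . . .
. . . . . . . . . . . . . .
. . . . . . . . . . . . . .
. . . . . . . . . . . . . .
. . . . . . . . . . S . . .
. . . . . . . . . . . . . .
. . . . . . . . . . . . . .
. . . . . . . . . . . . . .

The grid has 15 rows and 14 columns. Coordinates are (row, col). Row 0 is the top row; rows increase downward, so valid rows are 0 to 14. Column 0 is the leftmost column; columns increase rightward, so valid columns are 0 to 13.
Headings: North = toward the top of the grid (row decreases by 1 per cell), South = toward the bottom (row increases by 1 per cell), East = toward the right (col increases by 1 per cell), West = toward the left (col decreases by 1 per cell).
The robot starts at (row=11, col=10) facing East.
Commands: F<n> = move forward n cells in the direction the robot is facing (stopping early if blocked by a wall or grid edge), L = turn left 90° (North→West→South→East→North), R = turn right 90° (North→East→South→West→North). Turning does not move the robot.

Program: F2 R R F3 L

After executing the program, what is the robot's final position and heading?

Answer: Final position: (row=11, col=9), facing South

Derivation:
Start: (row=11, col=10), facing East
  F2: move forward 2, now at (row=11, col=12)
  R: turn right, now facing South
  R: turn right, now facing West
  F3: move forward 3, now at (row=11, col=9)
  L: turn left, now facing South
Final: (row=11, col=9), facing South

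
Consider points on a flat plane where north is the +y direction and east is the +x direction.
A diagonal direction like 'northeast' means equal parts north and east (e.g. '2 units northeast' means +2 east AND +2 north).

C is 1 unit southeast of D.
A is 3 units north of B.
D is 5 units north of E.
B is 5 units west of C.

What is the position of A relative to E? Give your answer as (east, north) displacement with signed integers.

Place E at the origin (east=0, north=0).
  D is 5 units north of E: delta (east=+0, north=+5); D at (east=0, north=5).
  C is 1 unit southeast of D: delta (east=+1, north=-1); C at (east=1, north=4).
  B is 5 units west of C: delta (east=-5, north=+0); B at (east=-4, north=4).
  A is 3 units north of B: delta (east=+0, north=+3); A at (east=-4, north=7).
Therefore A relative to E: (east=-4, north=7).

Answer: A is at (east=-4, north=7) relative to E.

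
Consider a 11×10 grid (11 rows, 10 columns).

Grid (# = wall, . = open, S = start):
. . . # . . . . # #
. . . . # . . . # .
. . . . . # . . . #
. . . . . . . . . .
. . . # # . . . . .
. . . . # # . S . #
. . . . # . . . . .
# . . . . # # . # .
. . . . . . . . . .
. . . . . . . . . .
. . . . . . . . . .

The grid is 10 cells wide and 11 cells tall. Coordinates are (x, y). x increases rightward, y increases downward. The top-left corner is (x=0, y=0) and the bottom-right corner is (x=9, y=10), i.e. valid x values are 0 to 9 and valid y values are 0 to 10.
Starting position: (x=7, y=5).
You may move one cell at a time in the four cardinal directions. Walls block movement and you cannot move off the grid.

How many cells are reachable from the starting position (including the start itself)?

Answer: Reachable cells: 92

Derivation:
BFS flood-fill from (x=7, y=5):
  Distance 0: (x=7, y=5)
  Distance 1: (x=7, y=4), (x=6, y=5), (x=8, y=5), (x=7, y=6)
  Distance 2: (x=7, y=3), (x=6, y=4), (x=8, y=4), (x=6, y=6), (x=8, y=6), (x=7, y=7)
  Distance 3: (x=7, y=2), (x=6, y=3), (x=8, y=3), (x=5, y=4), (x=9, y=4), (x=5, y=6), (x=9, y=6), (x=7, y=8)
  Distance 4: (x=7, y=1), (x=6, y=2), (x=8, y=2), (x=5, y=3), (x=9, y=3), (x=9, y=7), (x=6, y=8), (x=8, y=8), (x=7, y=9)
  Distance 5: (x=7, y=0), (x=6, y=1), (x=4, y=3), (x=5, y=8), (x=9, y=8), (x=6, y=9), (x=8, y=9), (x=7, y=10)
  Distance 6: (x=6, y=0), (x=5, y=1), (x=4, y=2), (x=3, y=3), (x=4, y=8), (x=5, y=9), (x=9, y=9), (x=6, y=10), (x=8, y=10)
  Distance 7: (x=5, y=0), (x=3, y=2), (x=2, y=3), (x=4, y=7), (x=3, y=8), (x=4, y=9), (x=5, y=10), (x=9, y=10)
  Distance 8: (x=4, y=0), (x=3, y=1), (x=2, y=2), (x=1, y=3), (x=2, y=4), (x=3, y=7), (x=2, y=8), (x=3, y=9), (x=4, y=10)
  Distance 9: (x=2, y=1), (x=1, y=2), (x=0, y=3), (x=1, y=4), (x=2, y=5), (x=3, y=6), (x=2, y=7), (x=1, y=8), (x=2, y=9), (x=3, y=10)
  Distance 10: (x=2, y=0), (x=1, y=1), (x=0, y=2), (x=0, y=4), (x=1, y=5), (x=3, y=5), (x=2, y=6), (x=1, y=7), (x=0, y=8), (x=1, y=9), (x=2, y=10)
  Distance 11: (x=1, y=0), (x=0, y=1), (x=0, y=5), (x=1, y=6), (x=0, y=9), (x=1, y=10)
  Distance 12: (x=0, y=0), (x=0, y=6), (x=0, y=10)
Total reachable: 92 (grid has 93 open cells total)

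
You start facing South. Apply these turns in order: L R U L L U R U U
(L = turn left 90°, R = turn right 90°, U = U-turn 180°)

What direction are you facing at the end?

Start: South
  L (left (90° counter-clockwise)) -> East
  R (right (90° clockwise)) -> South
  U (U-turn (180°)) -> North
  L (left (90° counter-clockwise)) -> West
  L (left (90° counter-clockwise)) -> South
  U (U-turn (180°)) -> North
  R (right (90° clockwise)) -> East
  U (U-turn (180°)) -> West
  U (U-turn (180°)) -> East
Final: East

Answer: Final heading: East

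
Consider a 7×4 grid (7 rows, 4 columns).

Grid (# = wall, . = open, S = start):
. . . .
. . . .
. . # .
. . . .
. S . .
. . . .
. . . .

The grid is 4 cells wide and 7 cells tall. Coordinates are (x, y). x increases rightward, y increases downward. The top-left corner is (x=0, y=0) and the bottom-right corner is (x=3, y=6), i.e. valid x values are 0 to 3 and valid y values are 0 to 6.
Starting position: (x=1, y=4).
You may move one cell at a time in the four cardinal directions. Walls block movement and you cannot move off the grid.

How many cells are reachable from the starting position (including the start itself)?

Answer: Reachable cells: 27

Derivation:
BFS flood-fill from (x=1, y=4):
  Distance 0: (x=1, y=4)
  Distance 1: (x=1, y=3), (x=0, y=4), (x=2, y=4), (x=1, y=5)
  Distance 2: (x=1, y=2), (x=0, y=3), (x=2, y=3), (x=3, y=4), (x=0, y=5), (x=2, y=5), (x=1, y=6)
  Distance 3: (x=1, y=1), (x=0, y=2), (x=3, y=3), (x=3, y=5), (x=0, y=6), (x=2, y=6)
  Distance 4: (x=1, y=0), (x=0, y=1), (x=2, y=1), (x=3, y=2), (x=3, y=6)
  Distance 5: (x=0, y=0), (x=2, y=0), (x=3, y=1)
  Distance 6: (x=3, y=0)
Total reachable: 27 (grid has 27 open cells total)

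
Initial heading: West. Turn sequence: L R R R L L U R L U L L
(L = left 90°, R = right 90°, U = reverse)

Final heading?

Answer: Final heading: East

Derivation:
Start: West
  L (left (90° counter-clockwise)) -> South
  R (right (90° clockwise)) -> West
  R (right (90° clockwise)) -> North
  R (right (90° clockwise)) -> East
  L (left (90° counter-clockwise)) -> North
  L (left (90° counter-clockwise)) -> West
  U (U-turn (180°)) -> East
  R (right (90° clockwise)) -> South
  L (left (90° counter-clockwise)) -> East
  U (U-turn (180°)) -> West
  L (left (90° counter-clockwise)) -> South
  L (left (90° counter-clockwise)) -> East
Final: East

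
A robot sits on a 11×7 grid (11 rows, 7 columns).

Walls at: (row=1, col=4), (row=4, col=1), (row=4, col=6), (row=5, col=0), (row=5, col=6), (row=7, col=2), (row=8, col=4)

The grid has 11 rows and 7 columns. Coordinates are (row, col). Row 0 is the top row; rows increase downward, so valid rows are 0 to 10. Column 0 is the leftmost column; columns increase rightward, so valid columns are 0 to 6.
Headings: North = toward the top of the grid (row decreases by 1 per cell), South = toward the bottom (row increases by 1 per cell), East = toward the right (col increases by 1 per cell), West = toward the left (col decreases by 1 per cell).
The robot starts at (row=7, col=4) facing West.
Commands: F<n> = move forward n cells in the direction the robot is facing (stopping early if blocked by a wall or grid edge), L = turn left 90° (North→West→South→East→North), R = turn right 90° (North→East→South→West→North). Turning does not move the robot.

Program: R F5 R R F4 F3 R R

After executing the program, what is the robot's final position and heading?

Answer: Final position: (row=7, col=4), facing North

Derivation:
Start: (row=7, col=4), facing West
  R: turn right, now facing North
  F5: move forward 5, now at (row=2, col=4)
  R: turn right, now facing East
  R: turn right, now facing South
  F4: move forward 4, now at (row=6, col=4)
  F3: move forward 1/3 (blocked), now at (row=7, col=4)
  R: turn right, now facing West
  R: turn right, now facing North
Final: (row=7, col=4), facing North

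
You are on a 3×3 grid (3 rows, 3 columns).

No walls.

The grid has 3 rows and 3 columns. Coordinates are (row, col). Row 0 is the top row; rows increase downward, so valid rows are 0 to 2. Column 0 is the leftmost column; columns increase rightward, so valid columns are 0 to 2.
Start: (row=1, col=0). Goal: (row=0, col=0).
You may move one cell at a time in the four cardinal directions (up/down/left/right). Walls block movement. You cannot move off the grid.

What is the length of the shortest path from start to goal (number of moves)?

BFS from (row=1, col=0) until reaching (row=0, col=0):
  Distance 0: (row=1, col=0)
  Distance 1: (row=0, col=0), (row=1, col=1), (row=2, col=0)  <- goal reached here
One shortest path (1 moves): (row=1, col=0) -> (row=0, col=0)

Answer: Shortest path length: 1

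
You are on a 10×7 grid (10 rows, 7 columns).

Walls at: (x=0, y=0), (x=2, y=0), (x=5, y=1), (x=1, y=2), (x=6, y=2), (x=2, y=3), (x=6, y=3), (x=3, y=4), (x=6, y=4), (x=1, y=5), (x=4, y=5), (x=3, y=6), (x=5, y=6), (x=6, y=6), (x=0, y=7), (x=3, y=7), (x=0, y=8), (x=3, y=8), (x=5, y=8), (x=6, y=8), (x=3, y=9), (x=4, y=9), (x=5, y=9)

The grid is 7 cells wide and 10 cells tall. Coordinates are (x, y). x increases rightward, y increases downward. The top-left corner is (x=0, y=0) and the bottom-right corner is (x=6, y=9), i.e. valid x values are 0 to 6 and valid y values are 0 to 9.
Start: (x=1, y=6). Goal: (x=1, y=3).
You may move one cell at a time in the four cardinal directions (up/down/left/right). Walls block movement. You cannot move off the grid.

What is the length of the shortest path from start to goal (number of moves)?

BFS from (x=1, y=6) until reaching (x=1, y=3):
  Distance 0: (x=1, y=6)
  Distance 1: (x=0, y=6), (x=2, y=6), (x=1, y=7)
  Distance 2: (x=0, y=5), (x=2, y=5), (x=2, y=7), (x=1, y=8)
  Distance 3: (x=0, y=4), (x=2, y=4), (x=3, y=5), (x=2, y=8), (x=1, y=9)
  Distance 4: (x=0, y=3), (x=1, y=4), (x=0, y=9), (x=2, y=9)
  Distance 5: (x=0, y=2), (x=1, y=3)  <- goal reached here
One shortest path (5 moves): (x=1, y=6) -> (x=2, y=6) -> (x=2, y=5) -> (x=2, y=4) -> (x=1, y=4) -> (x=1, y=3)

Answer: Shortest path length: 5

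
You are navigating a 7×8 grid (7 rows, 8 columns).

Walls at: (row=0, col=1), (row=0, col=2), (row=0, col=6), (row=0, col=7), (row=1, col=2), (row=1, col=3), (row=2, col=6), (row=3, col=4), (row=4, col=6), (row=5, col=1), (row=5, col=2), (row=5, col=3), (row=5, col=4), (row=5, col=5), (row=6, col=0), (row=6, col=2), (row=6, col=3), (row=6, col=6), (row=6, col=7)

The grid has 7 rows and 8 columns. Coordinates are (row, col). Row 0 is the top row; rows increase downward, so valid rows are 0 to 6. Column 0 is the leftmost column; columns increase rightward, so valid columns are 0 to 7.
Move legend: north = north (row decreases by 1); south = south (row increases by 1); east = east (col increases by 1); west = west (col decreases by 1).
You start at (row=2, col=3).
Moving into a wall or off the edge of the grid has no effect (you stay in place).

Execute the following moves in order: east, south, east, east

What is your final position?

Start: (row=2, col=3)
  east (east): (row=2, col=3) -> (row=2, col=4)
  south (south): blocked, stay at (row=2, col=4)
  east (east): (row=2, col=4) -> (row=2, col=5)
  east (east): blocked, stay at (row=2, col=5)
Final: (row=2, col=5)

Answer: Final position: (row=2, col=5)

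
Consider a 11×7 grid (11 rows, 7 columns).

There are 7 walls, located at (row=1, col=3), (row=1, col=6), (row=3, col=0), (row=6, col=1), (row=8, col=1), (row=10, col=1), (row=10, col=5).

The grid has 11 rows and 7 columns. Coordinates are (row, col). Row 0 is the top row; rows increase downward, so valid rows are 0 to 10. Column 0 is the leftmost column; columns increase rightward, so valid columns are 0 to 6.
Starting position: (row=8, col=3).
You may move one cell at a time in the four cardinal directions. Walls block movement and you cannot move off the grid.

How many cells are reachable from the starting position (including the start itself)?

Answer: Reachable cells: 70

Derivation:
BFS flood-fill from (row=8, col=3):
  Distance 0: (row=8, col=3)
  Distance 1: (row=7, col=3), (row=8, col=2), (row=8, col=4), (row=9, col=3)
  Distance 2: (row=6, col=3), (row=7, col=2), (row=7, col=4), (row=8, col=5), (row=9, col=2), (row=9, col=4), (row=10, col=3)
  Distance 3: (row=5, col=3), (row=6, col=2), (row=6, col=4), (row=7, col=1), (row=7, col=5), (row=8, col=6), (row=9, col=1), (row=9, col=5), (row=10, col=2), (row=10, col=4)
  Distance 4: (row=4, col=3), (row=5, col=2), (row=5, col=4), (row=6, col=5), (row=7, col=0), (row=7, col=6), (row=9, col=0), (row=9, col=6)
  Distance 5: (row=3, col=3), (row=4, col=2), (row=4, col=4), (row=5, col=1), (row=5, col=5), (row=6, col=0), (row=6, col=6), (row=8, col=0), (row=10, col=0), (row=10, col=6)
  Distance 6: (row=2, col=3), (row=3, col=2), (row=3, col=4), (row=4, col=1), (row=4, col=5), (row=5, col=0), (row=5, col=6)
  Distance 7: (row=2, col=2), (row=2, col=4), (row=3, col=1), (row=3, col=5), (row=4, col=0), (row=4, col=6)
  Distance 8: (row=1, col=2), (row=1, col=4), (row=2, col=1), (row=2, col=5), (row=3, col=6)
  Distance 9: (row=0, col=2), (row=0, col=4), (row=1, col=1), (row=1, col=5), (row=2, col=0), (row=2, col=6)
  Distance 10: (row=0, col=1), (row=0, col=3), (row=0, col=5), (row=1, col=0)
  Distance 11: (row=0, col=0), (row=0, col=6)
Total reachable: 70 (grid has 70 open cells total)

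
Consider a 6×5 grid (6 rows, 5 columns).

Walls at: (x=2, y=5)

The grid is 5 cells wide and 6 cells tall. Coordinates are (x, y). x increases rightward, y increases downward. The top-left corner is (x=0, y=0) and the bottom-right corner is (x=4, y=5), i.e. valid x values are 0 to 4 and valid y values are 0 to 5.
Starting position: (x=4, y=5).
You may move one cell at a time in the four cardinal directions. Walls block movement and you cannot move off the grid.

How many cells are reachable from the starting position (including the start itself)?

Answer: Reachable cells: 29

Derivation:
BFS flood-fill from (x=4, y=5):
  Distance 0: (x=4, y=5)
  Distance 1: (x=4, y=4), (x=3, y=5)
  Distance 2: (x=4, y=3), (x=3, y=4)
  Distance 3: (x=4, y=2), (x=3, y=3), (x=2, y=4)
  Distance 4: (x=4, y=1), (x=3, y=2), (x=2, y=3), (x=1, y=4)
  Distance 5: (x=4, y=0), (x=3, y=1), (x=2, y=2), (x=1, y=3), (x=0, y=4), (x=1, y=5)
  Distance 6: (x=3, y=0), (x=2, y=1), (x=1, y=2), (x=0, y=3), (x=0, y=5)
  Distance 7: (x=2, y=0), (x=1, y=1), (x=0, y=2)
  Distance 8: (x=1, y=0), (x=0, y=1)
  Distance 9: (x=0, y=0)
Total reachable: 29 (grid has 29 open cells total)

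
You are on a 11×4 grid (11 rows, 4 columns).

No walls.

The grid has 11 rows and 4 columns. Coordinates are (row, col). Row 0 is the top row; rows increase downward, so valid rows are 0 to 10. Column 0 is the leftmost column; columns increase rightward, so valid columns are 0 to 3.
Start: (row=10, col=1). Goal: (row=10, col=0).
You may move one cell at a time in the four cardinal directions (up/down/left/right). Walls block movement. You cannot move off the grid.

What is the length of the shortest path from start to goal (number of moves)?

BFS from (row=10, col=1) until reaching (row=10, col=0):
  Distance 0: (row=10, col=1)
  Distance 1: (row=9, col=1), (row=10, col=0), (row=10, col=2)  <- goal reached here
One shortest path (1 moves): (row=10, col=1) -> (row=10, col=0)

Answer: Shortest path length: 1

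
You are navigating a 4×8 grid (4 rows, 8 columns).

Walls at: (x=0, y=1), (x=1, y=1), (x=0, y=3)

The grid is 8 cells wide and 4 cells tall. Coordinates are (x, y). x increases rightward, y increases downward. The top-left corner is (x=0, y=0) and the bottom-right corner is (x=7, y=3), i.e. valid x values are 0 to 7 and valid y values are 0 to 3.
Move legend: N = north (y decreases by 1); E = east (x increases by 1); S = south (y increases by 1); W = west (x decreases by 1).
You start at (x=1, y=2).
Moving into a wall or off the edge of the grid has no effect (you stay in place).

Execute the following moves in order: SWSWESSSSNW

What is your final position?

Answer: Final position: (x=1, y=2)

Derivation:
Start: (x=1, y=2)
  S (south): (x=1, y=2) -> (x=1, y=3)
  W (west): blocked, stay at (x=1, y=3)
  S (south): blocked, stay at (x=1, y=3)
  W (west): blocked, stay at (x=1, y=3)
  E (east): (x=1, y=3) -> (x=2, y=3)
  [×4]S (south): blocked, stay at (x=2, y=3)
  N (north): (x=2, y=3) -> (x=2, y=2)
  W (west): (x=2, y=2) -> (x=1, y=2)
Final: (x=1, y=2)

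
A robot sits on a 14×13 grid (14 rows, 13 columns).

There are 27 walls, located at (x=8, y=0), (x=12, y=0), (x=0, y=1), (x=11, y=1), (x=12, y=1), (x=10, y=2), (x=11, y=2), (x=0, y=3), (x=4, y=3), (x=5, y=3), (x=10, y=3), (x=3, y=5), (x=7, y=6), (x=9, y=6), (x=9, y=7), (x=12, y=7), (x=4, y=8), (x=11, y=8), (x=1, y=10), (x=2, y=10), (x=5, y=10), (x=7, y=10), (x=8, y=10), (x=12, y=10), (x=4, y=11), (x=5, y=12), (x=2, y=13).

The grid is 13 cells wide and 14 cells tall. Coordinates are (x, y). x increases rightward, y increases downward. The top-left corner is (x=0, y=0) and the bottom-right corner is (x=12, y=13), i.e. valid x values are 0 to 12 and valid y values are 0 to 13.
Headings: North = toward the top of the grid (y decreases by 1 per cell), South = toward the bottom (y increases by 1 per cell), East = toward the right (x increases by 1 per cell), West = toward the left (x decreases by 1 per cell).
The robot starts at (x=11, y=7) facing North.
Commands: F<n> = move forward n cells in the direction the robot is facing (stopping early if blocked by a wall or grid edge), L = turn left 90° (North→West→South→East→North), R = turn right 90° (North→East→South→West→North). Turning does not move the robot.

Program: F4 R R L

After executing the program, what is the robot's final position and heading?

Answer: Final position: (x=11, y=3), facing East

Derivation:
Start: (x=11, y=7), facing North
  F4: move forward 4, now at (x=11, y=3)
  R: turn right, now facing East
  R: turn right, now facing South
  L: turn left, now facing East
Final: (x=11, y=3), facing East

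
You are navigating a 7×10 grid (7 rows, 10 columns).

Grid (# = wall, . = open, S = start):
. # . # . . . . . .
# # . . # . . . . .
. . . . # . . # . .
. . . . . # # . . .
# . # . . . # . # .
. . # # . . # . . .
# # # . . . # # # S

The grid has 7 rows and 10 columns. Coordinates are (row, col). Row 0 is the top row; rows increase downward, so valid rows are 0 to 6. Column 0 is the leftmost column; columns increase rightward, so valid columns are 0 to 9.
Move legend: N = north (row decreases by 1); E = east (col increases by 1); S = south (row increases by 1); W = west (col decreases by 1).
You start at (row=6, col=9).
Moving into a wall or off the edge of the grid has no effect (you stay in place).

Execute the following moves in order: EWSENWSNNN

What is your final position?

Start: (row=6, col=9)
  E (east): blocked, stay at (row=6, col=9)
  W (west): blocked, stay at (row=6, col=9)
  S (south): blocked, stay at (row=6, col=9)
  E (east): blocked, stay at (row=6, col=9)
  N (north): (row=6, col=9) -> (row=5, col=9)
  W (west): (row=5, col=9) -> (row=5, col=8)
  S (south): blocked, stay at (row=5, col=8)
  [×3]N (north): blocked, stay at (row=5, col=8)
Final: (row=5, col=8)

Answer: Final position: (row=5, col=8)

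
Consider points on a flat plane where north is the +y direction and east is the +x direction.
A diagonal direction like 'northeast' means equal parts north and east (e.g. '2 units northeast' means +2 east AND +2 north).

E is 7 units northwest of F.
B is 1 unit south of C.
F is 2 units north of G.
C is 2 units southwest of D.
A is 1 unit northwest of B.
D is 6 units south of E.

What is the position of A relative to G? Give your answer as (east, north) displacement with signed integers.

Place G at the origin (east=0, north=0).
  F is 2 units north of G: delta (east=+0, north=+2); F at (east=0, north=2).
  E is 7 units northwest of F: delta (east=-7, north=+7); E at (east=-7, north=9).
  D is 6 units south of E: delta (east=+0, north=-6); D at (east=-7, north=3).
  C is 2 units southwest of D: delta (east=-2, north=-2); C at (east=-9, north=1).
  B is 1 unit south of C: delta (east=+0, north=-1); B at (east=-9, north=0).
  A is 1 unit northwest of B: delta (east=-1, north=+1); A at (east=-10, north=1).
Therefore A relative to G: (east=-10, north=1).

Answer: A is at (east=-10, north=1) relative to G.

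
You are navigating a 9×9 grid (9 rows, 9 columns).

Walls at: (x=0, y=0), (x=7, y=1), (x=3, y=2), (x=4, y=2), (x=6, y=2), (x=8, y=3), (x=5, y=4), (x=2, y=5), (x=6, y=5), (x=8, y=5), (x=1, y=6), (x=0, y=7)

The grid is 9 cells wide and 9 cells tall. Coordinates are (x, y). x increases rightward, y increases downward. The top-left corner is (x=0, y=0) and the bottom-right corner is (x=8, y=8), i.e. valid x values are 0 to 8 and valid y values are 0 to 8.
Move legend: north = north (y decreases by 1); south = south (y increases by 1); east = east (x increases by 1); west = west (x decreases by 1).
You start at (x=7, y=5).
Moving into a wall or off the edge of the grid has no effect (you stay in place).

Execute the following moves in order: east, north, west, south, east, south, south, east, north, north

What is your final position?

Start: (x=7, y=5)
  east (east): blocked, stay at (x=7, y=5)
  north (north): (x=7, y=5) -> (x=7, y=4)
  west (west): (x=7, y=4) -> (x=6, y=4)
  south (south): blocked, stay at (x=6, y=4)
  east (east): (x=6, y=4) -> (x=7, y=4)
  south (south): (x=7, y=4) -> (x=7, y=5)
  south (south): (x=7, y=5) -> (x=7, y=6)
  east (east): (x=7, y=6) -> (x=8, y=6)
  north (north): blocked, stay at (x=8, y=6)
  north (north): blocked, stay at (x=8, y=6)
Final: (x=8, y=6)

Answer: Final position: (x=8, y=6)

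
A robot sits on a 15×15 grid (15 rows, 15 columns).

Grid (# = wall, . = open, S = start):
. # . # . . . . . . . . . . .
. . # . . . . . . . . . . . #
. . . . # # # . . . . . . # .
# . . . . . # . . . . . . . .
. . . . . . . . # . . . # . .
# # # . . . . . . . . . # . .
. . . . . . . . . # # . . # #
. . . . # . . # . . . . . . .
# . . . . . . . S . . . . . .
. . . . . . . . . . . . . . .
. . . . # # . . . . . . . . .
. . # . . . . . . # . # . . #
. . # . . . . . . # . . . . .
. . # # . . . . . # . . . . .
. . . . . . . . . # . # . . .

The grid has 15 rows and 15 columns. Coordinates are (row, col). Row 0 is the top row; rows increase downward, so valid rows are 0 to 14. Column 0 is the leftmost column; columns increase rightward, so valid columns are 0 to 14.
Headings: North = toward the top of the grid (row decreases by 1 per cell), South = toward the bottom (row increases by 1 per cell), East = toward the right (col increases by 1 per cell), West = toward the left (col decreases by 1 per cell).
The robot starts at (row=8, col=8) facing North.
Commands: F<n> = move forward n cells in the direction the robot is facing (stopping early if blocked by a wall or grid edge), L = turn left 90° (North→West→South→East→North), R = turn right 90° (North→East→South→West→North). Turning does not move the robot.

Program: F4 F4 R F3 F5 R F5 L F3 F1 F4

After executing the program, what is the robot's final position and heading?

Start: (row=8, col=8), facing North
  F4: move forward 3/4 (blocked), now at (row=5, col=8)
  F4: move forward 0/4 (blocked), now at (row=5, col=8)
  R: turn right, now facing East
  F3: move forward 3, now at (row=5, col=11)
  F5: move forward 0/5 (blocked), now at (row=5, col=11)
  R: turn right, now facing South
  F5: move forward 5, now at (row=10, col=11)
  L: turn left, now facing East
  F3: move forward 3, now at (row=10, col=14)
  F1: move forward 0/1 (blocked), now at (row=10, col=14)
  F4: move forward 0/4 (blocked), now at (row=10, col=14)
Final: (row=10, col=14), facing East

Answer: Final position: (row=10, col=14), facing East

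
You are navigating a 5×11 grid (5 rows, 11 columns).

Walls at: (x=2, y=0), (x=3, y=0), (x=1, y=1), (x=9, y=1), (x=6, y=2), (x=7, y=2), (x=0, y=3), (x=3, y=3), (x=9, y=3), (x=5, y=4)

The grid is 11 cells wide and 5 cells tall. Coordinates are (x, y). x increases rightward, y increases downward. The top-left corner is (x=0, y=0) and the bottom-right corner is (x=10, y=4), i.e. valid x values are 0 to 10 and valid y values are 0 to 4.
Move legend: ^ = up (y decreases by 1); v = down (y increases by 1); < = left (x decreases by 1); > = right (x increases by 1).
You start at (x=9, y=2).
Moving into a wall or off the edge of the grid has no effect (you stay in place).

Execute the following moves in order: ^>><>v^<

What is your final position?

Start: (x=9, y=2)
  ^ (up): blocked, stay at (x=9, y=2)
  > (right): (x=9, y=2) -> (x=10, y=2)
  > (right): blocked, stay at (x=10, y=2)
  < (left): (x=10, y=2) -> (x=9, y=2)
  > (right): (x=9, y=2) -> (x=10, y=2)
  v (down): (x=10, y=2) -> (x=10, y=3)
  ^ (up): (x=10, y=3) -> (x=10, y=2)
  < (left): (x=10, y=2) -> (x=9, y=2)
Final: (x=9, y=2)

Answer: Final position: (x=9, y=2)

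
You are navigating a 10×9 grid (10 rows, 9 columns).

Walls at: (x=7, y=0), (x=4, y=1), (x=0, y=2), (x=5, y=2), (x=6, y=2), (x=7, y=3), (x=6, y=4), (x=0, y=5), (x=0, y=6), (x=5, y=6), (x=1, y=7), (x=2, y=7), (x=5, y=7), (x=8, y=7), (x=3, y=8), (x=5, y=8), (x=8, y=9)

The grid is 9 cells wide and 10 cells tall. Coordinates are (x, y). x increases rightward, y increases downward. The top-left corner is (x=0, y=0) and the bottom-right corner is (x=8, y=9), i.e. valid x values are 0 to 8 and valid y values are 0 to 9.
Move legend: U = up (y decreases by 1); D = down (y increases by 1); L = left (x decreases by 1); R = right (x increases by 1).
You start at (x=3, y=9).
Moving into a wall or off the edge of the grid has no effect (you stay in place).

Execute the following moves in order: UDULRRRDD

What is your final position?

Start: (x=3, y=9)
  U (up): blocked, stay at (x=3, y=9)
  D (down): blocked, stay at (x=3, y=9)
  U (up): blocked, stay at (x=3, y=9)
  L (left): (x=3, y=9) -> (x=2, y=9)
  R (right): (x=2, y=9) -> (x=3, y=9)
  R (right): (x=3, y=9) -> (x=4, y=9)
  R (right): (x=4, y=9) -> (x=5, y=9)
  D (down): blocked, stay at (x=5, y=9)
  D (down): blocked, stay at (x=5, y=9)
Final: (x=5, y=9)

Answer: Final position: (x=5, y=9)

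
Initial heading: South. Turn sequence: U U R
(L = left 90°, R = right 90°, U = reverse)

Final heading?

Answer: Final heading: West

Derivation:
Start: South
  U (U-turn (180°)) -> North
  U (U-turn (180°)) -> South
  R (right (90° clockwise)) -> West
Final: West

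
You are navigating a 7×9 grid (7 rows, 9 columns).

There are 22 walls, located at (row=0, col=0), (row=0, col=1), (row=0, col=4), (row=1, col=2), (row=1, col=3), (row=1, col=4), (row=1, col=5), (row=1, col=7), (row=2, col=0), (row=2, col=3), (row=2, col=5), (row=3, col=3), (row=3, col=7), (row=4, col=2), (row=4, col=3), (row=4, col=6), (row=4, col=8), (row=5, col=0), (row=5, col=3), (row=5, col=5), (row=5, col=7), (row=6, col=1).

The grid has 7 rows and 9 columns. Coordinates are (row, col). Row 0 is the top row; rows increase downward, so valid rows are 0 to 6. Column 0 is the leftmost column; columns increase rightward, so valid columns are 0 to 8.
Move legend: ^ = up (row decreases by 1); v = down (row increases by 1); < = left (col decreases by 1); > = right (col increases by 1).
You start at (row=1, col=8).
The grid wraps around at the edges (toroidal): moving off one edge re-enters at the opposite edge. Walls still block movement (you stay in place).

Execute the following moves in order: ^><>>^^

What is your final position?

Start: (row=1, col=8)
  ^ (up): (row=1, col=8) -> (row=0, col=8)
  > (right): blocked, stay at (row=0, col=8)
  < (left): (row=0, col=8) -> (row=0, col=7)
  > (right): (row=0, col=7) -> (row=0, col=8)
  > (right): blocked, stay at (row=0, col=8)
  ^ (up): (row=0, col=8) -> (row=6, col=8)
  ^ (up): (row=6, col=8) -> (row=5, col=8)
Final: (row=5, col=8)

Answer: Final position: (row=5, col=8)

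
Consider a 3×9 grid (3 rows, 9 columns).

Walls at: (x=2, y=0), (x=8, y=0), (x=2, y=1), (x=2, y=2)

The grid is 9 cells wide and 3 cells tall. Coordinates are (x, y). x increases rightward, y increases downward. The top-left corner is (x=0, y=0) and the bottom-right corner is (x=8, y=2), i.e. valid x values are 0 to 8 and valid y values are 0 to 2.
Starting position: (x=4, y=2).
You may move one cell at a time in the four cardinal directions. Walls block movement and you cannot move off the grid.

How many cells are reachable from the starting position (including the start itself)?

Answer: Reachable cells: 17

Derivation:
BFS flood-fill from (x=4, y=2):
  Distance 0: (x=4, y=2)
  Distance 1: (x=4, y=1), (x=3, y=2), (x=5, y=2)
  Distance 2: (x=4, y=0), (x=3, y=1), (x=5, y=1), (x=6, y=2)
  Distance 3: (x=3, y=0), (x=5, y=0), (x=6, y=1), (x=7, y=2)
  Distance 4: (x=6, y=0), (x=7, y=1), (x=8, y=2)
  Distance 5: (x=7, y=0), (x=8, y=1)
Total reachable: 17 (grid has 23 open cells total)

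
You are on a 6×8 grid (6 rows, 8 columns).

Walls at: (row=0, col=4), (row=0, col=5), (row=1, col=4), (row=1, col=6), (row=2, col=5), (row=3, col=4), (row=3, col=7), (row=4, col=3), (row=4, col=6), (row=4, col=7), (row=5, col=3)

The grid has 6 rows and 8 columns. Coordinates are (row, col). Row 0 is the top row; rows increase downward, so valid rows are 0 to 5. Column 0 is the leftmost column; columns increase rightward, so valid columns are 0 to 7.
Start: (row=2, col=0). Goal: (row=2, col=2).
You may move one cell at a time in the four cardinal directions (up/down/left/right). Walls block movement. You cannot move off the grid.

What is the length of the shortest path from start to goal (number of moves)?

Answer: Shortest path length: 2

Derivation:
BFS from (row=2, col=0) until reaching (row=2, col=2):
  Distance 0: (row=2, col=0)
  Distance 1: (row=1, col=0), (row=2, col=1), (row=3, col=0)
  Distance 2: (row=0, col=0), (row=1, col=1), (row=2, col=2), (row=3, col=1), (row=4, col=0)  <- goal reached here
One shortest path (2 moves): (row=2, col=0) -> (row=2, col=1) -> (row=2, col=2)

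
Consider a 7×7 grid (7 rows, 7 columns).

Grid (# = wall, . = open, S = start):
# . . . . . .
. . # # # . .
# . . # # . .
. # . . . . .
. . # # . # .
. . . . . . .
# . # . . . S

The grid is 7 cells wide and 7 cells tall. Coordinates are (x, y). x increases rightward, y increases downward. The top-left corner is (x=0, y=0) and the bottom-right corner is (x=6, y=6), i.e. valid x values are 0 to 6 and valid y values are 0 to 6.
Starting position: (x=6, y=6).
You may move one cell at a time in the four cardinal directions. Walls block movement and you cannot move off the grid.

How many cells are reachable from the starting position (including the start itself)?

BFS flood-fill from (x=6, y=6):
  Distance 0: (x=6, y=6)
  Distance 1: (x=6, y=5), (x=5, y=6)
  Distance 2: (x=6, y=4), (x=5, y=5), (x=4, y=6)
  Distance 3: (x=6, y=3), (x=4, y=5), (x=3, y=6)
  Distance 4: (x=6, y=2), (x=5, y=3), (x=4, y=4), (x=3, y=5)
  Distance 5: (x=6, y=1), (x=5, y=2), (x=4, y=3), (x=2, y=5)
  Distance 6: (x=6, y=0), (x=5, y=1), (x=3, y=3), (x=1, y=5)
  Distance 7: (x=5, y=0), (x=2, y=3), (x=1, y=4), (x=0, y=5), (x=1, y=6)
  Distance 8: (x=4, y=0), (x=2, y=2), (x=0, y=4)
  Distance 9: (x=3, y=0), (x=1, y=2), (x=0, y=3)
  Distance 10: (x=2, y=0), (x=1, y=1)
  Distance 11: (x=1, y=0), (x=0, y=1)
Total reachable: 36 (grid has 36 open cells total)

Answer: Reachable cells: 36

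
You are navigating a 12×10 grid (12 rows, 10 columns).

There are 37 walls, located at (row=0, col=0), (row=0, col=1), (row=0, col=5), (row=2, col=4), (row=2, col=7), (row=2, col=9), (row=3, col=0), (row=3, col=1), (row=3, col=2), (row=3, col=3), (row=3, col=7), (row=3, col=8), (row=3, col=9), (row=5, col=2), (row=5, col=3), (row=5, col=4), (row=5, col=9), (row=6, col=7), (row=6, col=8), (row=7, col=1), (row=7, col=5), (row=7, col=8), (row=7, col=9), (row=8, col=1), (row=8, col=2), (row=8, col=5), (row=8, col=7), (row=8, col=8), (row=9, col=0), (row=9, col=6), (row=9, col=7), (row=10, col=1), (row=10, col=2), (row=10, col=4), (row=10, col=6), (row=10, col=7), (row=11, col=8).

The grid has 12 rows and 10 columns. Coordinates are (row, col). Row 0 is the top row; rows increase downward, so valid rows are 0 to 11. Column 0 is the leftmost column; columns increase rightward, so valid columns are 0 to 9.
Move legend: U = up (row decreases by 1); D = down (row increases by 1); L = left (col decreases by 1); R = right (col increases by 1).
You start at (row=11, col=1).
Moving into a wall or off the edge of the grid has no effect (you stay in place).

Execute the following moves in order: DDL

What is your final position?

Answer: Final position: (row=11, col=0)

Derivation:
Start: (row=11, col=1)
  D (down): blocked, stay at (row=11, col=1)
  D (down): blocked, stay at (row=11, col=1)
  L (left): (row=11, col=1) -> (row=11, col=0)
Final: (row=11, col=0)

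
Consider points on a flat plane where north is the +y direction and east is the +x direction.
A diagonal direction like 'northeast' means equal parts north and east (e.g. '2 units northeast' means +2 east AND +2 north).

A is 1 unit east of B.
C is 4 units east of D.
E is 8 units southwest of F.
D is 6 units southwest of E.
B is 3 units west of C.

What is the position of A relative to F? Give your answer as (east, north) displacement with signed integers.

Place F at the origin (east=0, north=0).
  E is 8 units southwest of F: delta (east=-8, north=-8); E at (east=-8, north=-8).
  D is 6 units southwest of E: delta (east=-6, north=-6); D at (east=-14, north=-14).
  C is 4 units east of D: delta (east=+4, north=+0); C at (east=-10, north=-14).
  B is 3 units west of C: delta (east=-3, north=+0); B at (east=-13, north=-14).
  A is 1 unit east of B: delta (east=+1, north=+0); A at (east=-12, north=-14).
Therefore A relative to F: (east=-12, north=-14).

Answer: A is at (east=-12, north=-14) relative to F.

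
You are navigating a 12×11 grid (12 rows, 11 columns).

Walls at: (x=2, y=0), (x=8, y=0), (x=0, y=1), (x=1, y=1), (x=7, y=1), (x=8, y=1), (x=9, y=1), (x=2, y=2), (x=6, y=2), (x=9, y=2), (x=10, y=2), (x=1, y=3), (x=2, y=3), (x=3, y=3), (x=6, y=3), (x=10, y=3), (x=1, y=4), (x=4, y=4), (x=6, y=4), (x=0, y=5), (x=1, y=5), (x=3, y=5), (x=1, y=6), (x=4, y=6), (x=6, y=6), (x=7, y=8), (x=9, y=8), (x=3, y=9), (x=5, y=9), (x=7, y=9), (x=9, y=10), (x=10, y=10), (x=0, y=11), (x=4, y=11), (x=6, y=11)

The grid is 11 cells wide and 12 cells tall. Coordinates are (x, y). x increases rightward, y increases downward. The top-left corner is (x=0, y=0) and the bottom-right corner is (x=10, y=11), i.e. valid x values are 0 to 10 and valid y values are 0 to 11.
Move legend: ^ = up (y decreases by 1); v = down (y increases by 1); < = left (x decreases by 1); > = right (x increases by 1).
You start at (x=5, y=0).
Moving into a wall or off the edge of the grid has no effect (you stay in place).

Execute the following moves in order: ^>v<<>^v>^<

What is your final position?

Start: (x=5, y=0)
  ^ (up): blocked, stay at (x=5, y=0)
  > (right): (x=5, y=0) -> (x=6, y=0)
  v (down): (x=6, y=0) -> (x=6, y=1)
  < (left): (x=6, y=1) -> (x=5, y=1)
  < (left): (x=5, y=1) -> (x=4, y=1)
  > (right): (x=4, y=1) -> (x=5, y=1)
  ^ (up): (x=5, y=1) -> (x=5, y=0)
  v (down): (x=5, y=0) -> (x=5, y=1)
  > (right): (x=5, y=1) -> (x=6, y=1)
  ^ (up): (x=6, y=1) -> (x=6, y=0)
  < (left): (x=6, y=0) -> (x=5, y=0)
Final: (x=5, y=0)

Answer: Final position: (x=5, y=0)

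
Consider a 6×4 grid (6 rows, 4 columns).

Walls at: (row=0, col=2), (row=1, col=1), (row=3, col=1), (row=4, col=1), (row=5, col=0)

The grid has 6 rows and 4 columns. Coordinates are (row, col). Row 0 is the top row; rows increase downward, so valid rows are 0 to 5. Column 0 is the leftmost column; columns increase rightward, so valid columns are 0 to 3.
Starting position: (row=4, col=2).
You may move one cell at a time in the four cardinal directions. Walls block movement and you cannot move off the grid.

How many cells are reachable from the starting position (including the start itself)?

BFS flood-fill from (row=4, col=2):
  Distance 0: (row=4, col=2)
  Distance 1: (row=3, col=2), (row=4, col=3), (row=5, col=2)
  Distance 2: (row=2, col=2), (row=3, col=3), (row=5, col=1), (row=5, col=3)
  Distance 3: (row=1, col=2), (row=2, col=1), (row=2, col=3)
  Distance 4: (row=1, col=3), (row=2, col=0)
  Distance 5: (row=0, col=3), (row=1, col=0), (row=3, col=0)
  Distance 6: (row=0, col=0), (row=4, col=0)
  Distance 7: (row=0, col=1)
Total reachable: 19 (grid has 19 open cells total)

Answer: Reachable cells: 19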